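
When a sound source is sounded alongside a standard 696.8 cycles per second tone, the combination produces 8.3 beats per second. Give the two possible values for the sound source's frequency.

|f − 696.8| = 8.3, so f = 696.8 ± 8.3.

688.5 Hz or 705.1 Hz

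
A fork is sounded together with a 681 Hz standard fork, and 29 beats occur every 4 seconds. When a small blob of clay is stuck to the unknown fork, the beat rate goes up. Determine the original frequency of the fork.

Beat frequency = 29/4 = 7.25 Hz.
|f − 681| = 7.25, so the fork was at either 673.75 Hz or 688.25 Hz.
Adding mass to a fork lowers its frequency; the adjustment lowers the fork's frequency.
The beat rate rose, so the adjustment moved the fork further from 681 Hz — it was already below the reference.

673.75 Hz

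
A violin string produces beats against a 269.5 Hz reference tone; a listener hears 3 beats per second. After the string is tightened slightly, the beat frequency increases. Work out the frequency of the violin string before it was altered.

|f − 269.5| = 3, so the violin string was at either 266.5 Hz or 272.5 Hz.
Increasing tension raises a string's frequency; the adjustment raises the violin string's frequency.
The beat rate rose, so the adjustment moved the violin string further from 269.5 Hz — it was already above the reference.

272.5 Hz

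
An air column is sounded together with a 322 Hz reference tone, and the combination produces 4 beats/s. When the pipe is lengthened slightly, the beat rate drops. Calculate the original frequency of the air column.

326 Hz

|f − 322| = 4, so the air column was at either 318 Hz or 326 Hz.
A longer pipe has a lower fundamental; the adjustment lowers the air column's frequency.
The beat rate fell, so the adjustment moved the air column toward 322 Hz — it must have started above the reference.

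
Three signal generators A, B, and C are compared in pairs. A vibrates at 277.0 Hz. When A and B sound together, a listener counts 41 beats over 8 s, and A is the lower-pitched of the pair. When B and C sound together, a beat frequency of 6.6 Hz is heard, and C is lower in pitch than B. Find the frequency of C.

A–B: Beat frequency = 41/8 = 5.125 Hz.
B is above A, so f_B = 277.0 + 5.125 = 282.125 Hz.
C is below B, so f_C = 282.125 − 6.6 = 275.525 Hz.

275.525 Hz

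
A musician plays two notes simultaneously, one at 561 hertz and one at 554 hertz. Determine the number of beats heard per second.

The beat frequency equals the magnitude of the frequency difference.
|561 − 554| = 7 Hz.

7 Hz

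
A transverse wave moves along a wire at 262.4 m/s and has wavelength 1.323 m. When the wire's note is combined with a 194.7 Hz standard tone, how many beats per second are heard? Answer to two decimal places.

3.64 Hz

Source frequency f = v/λ = 262.4/1.323 = 198.3371 Hz.
f_beat = |198.3371 − 194.7| = 3.64 Hz.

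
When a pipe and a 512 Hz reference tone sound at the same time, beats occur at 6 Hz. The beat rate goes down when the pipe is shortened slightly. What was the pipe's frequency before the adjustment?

|f − 512| = 6, so the pipe was at either 506 Hz or 518 Hz.
A shorter pipe has a higher fundamental; the adjustment raises the pipe's frequency.
The beat rate fell, so the adjustment moved the pipe toward 512 Hz — it must have started below the reference.

506 Hz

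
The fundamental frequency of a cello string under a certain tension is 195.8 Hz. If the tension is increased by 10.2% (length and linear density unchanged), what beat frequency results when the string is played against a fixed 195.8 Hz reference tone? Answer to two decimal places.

For a string, f ∝ √T, so the new frequency is 195.8·√1.102 = 205.5434 Hz.
f_beat = |205.5434 − 195.8| = 9.74 Hz.

9.74 Hz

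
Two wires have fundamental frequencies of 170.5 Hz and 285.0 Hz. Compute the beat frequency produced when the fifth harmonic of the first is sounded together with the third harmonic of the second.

Fifth harmonic of the first: 5·170.5 = 852.5 Hz.
Third harmonic of the second: 3·285.0 = 855.0 Hz.
f_beat = |852.5 − 855.0| = 2.5 Hz.

2.5 Hz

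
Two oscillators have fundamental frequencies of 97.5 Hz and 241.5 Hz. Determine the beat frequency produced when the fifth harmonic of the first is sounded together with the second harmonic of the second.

Fifth harmonic of the first: 5·97.5 = 487.5 Hz.
Second harmonic of the second: 2·241.5 = 483.0 Hz.
f_beat = |487.5 − 483.0| = 4.5 Hz.

4.5 Hz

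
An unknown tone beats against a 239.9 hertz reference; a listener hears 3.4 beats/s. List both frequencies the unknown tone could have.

|f − 239.9| = 3.4, so f = 239.9 ± 3.4.

236.5 Hz or 243.3 Hz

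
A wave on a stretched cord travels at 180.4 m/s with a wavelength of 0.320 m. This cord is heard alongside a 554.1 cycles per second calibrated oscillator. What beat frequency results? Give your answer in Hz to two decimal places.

Source frequency f = v/λ = 180.4/0.320 = 563.7500 Hz.
f_beat = |563.7500 − 554.1| = 9.65 Hz.

9.65 Hz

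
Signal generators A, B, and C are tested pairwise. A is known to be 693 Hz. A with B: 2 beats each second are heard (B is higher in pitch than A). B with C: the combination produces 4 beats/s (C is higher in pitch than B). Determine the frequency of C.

699 Hz

B is above A, so f_B = 693 + 2 = 695 Hz.
C is above B, so f_C = 695 + 4 = 699 Hz.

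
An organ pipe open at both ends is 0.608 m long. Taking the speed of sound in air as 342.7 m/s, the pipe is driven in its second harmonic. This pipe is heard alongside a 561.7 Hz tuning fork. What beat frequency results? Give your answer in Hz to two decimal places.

1.95 Hz

Open pipe: f_n = n·v/(2L) = 2·342.7/(2·0.608) = 563.6513 Hz.
f_beat = |563.6513 − 561.7| = 1.95 Hz.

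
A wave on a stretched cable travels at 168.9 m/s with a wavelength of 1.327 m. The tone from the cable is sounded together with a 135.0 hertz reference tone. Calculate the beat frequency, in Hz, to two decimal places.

Source frequency f = v/λ = 168.9/1.327 = 127.2796 Hz.
f_beat = |127.2796 − 135.0| = 7.72 Hz.

7.72 Hz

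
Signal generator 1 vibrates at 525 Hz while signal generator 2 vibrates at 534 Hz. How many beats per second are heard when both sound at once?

9 Hz

f_beat = |f₁ − f₂|.
|525 − 534| = 9 Hz.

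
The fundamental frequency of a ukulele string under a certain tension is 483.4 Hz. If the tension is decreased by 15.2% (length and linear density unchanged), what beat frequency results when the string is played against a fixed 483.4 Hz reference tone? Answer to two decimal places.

For a string, f ∝ √T, so the new frequency is 483.4·√0.848 = 445.1481 Hz.
f_beat = |445.1481 − 483.4| = 38.25 Hz.

38.25 Hz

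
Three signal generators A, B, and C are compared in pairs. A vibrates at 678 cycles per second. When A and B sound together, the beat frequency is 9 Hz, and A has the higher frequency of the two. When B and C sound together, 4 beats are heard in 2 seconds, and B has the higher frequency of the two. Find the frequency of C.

667 Hz

B is below A, so f_B = 678 − 9 = 669 Hz.
B–C: Beat frequency = 4/2 = 2 Hz.
C is below B, so f_C = 669 − 2 = 667 Hz.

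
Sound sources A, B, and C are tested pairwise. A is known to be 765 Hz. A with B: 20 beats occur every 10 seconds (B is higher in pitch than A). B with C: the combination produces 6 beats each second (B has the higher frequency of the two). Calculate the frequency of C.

A–B: Beat frequency = 20/10 = 2 Hz.
B is above A, so f_B = 765 + 2 = 767 Hz.
C is below B, so f_C = 767 − 6 = 761 Hz.

761 Hz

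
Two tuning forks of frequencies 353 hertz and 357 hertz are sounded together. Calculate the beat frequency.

Beats arise from superposition of two nearby frequencies; the beat rate is |f₁ − f₂|.
|353 − 357| = 4 Hz.

4 Hz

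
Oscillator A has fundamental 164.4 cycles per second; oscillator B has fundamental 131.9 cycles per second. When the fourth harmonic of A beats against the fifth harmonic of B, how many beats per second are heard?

1.9 Hz

Fourth harmonic of the first: 4·164.4 = 657.6 Hz.
Fifth harmonic of the second: 5·131.9 = 659.5 Hz.
f_beat = |657.6 − 659.5| = 1.9 Hz.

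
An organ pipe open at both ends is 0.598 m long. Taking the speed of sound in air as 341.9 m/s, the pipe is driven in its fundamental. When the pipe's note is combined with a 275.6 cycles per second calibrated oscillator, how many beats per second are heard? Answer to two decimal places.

Open pipe: f_n = n·v/(2L) = 1·341.9/(2·0.598) = 285.8696 Hz.
f_beat = |285.8696 − 275.6| = 10.27 Hz.

10.27 Hz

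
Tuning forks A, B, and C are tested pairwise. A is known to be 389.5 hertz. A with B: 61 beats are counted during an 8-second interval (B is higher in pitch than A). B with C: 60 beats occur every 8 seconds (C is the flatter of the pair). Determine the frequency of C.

389.625 Hz

A–B: Beat frequency = 61/8 = 7.625 Hz.
B is above A, so f_B = 389.5 + 7.625 = 397.125 Hz.
B–C: Beat frequency = 60/8 = 7.5 Hz.
C is below B, so f_C = 397.125 − 7.5 = 389.625 Hz.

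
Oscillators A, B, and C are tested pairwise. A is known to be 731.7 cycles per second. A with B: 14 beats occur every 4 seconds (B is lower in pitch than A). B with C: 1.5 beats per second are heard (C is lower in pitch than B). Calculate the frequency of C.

A–B: Beat frequency = 14/4 = 3.5 Hz.
B is below A, so f_B = 731.7 − 3.5 = 728.2 Hz.
C is below B, so f_C = 728.2 − 1.5 = 726.7 Hz.

726.7 Hz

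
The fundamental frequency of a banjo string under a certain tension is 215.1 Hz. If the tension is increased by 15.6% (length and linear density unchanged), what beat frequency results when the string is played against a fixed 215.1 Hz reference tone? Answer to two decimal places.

For a string, f ∝ √T, so the new frequency is 215.1·√1.156 = 231.2700 Hz.
f_beat = |231.2700 − 215.1| = 16.17 Hz.

16.17 Hz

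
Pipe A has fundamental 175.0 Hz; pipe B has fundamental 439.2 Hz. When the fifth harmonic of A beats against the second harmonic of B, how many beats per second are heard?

Fifth harmonic of the first: 5·175.0 = 875.0 Hz.
Second harmonic of the second: 2·439.2 = 878.4 Hz.
f_beat = |875.0 − 878.4| = 3.4 Hz.

3.4 Hz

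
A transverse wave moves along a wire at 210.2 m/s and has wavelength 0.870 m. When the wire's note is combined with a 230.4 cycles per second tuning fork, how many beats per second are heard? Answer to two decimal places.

Source frequency f = v/λ = 210.2/0.870 = 241.6092 Hz.
f_beat = |241.6092 − 230.4| = 11.21 Hz.

11.21 Hz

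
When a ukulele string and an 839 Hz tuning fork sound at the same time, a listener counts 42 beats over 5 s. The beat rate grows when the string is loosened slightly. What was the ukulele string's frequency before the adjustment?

830.6 Hz

Beat frequency = 42/5 = 8.4 Hz.
|f − 839| = 8.4, so the ukulele string was at either 830.6 Hz or 847.4 Hz.
Reducing tension lowers a string's frequency; the adjustment lowers the ukulele string's frequency.
The beat rate rose, so the adjustment moved the ukulele string further from 839 Hz — it was already below the reference.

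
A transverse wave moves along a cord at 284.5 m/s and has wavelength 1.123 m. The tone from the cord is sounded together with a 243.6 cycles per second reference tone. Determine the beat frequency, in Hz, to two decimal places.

9.74 Hz

Source frequency f = v/λ = 284.5/1.123 = 253.3393 Hz.
f_beat = |253.3393 − 243.6| = 9.74 Hz.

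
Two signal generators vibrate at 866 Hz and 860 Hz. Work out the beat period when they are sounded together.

f_beat = |866 − 860| = 6 Hz.
Beat period T = 1 / f_beat = 1 / 6 s.

0.167 s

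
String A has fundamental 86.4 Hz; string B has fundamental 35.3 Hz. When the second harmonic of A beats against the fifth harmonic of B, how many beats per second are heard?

Second harmonic of the first: 2·86.4 = 172.8 Hz.
Fifth harmonic of the second: 5·35.3 = 176.5 Hz.
f_beat = |172.8 − 176.5| = 3.7 Hz.

3.7 Hz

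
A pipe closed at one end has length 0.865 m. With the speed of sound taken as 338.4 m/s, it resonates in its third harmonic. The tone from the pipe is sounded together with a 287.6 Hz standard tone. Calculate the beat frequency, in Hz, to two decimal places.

5.81 Hz

Closed pipe (odd harmonics): f_n = n·v/(4L) = 3·338.4/(4·0.865) = 293.4104 Hz.
f_beat = |293.4104 − 287.6| = 5.81 Hz.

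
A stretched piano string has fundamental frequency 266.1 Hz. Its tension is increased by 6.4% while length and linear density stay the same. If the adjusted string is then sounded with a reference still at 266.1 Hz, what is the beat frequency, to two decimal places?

For a string, f ∝ √T, so the new frequency is 266.1·√1.064 = 274.4831 Hz.
f_beat = |274.4831 − 266.1| = 8.38 Hz.

8.38 Hz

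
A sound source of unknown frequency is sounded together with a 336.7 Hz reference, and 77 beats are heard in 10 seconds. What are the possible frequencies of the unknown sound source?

Beat frequency = 77/10 = 7.7 Hz.
|f − 336.7| = 7.7, so f = 336.7 ± 7.7.

329 Hz or 344.4 Hz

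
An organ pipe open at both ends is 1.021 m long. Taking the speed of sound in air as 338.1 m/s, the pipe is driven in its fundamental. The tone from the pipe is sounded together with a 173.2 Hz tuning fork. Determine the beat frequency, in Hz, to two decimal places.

7.63 Hz

Open pipe: f_n = n·v/(2L) = 1·338.1/(2·1.021) = 165.5730 Hz.
f_beat = |165.5730 − 173.2| = 7.63 Hz.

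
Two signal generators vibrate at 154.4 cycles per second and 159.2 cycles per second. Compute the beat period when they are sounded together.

f_beat = |154.4 − 159.2| = 4.8 Hz.
Beat period T = 1 / f_beat = 1 / 4.8 s.

0.208 s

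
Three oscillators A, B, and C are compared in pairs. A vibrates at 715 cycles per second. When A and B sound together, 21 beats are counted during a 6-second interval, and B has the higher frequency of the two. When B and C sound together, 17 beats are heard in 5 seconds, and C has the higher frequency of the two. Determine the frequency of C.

A–B: Beat frequency = 21/6 = 3.5 Hz.
B is above A, so f_B = 715 + 3.5 = 718.5 Hz.
B–C: Beat frequency = 17/5 = 3.4 Hz.
C is above B, so f_C = 718.5 + 3.4 = 721.9 Hz.

721.9 Hz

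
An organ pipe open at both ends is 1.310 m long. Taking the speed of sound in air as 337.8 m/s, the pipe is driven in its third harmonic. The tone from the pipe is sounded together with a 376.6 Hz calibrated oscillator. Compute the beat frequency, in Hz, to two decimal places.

Open pipe: f_n = n·v/(2L) = 3·337.8/(2·1.310) = 386.7939 Hz.
f_beat = |386.7939 − 376.6| = 10.19 Hz.

10.19 Hz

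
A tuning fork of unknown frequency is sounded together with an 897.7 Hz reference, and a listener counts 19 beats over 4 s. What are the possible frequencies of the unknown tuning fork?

892.95 Hz or 902.45 Hz

Beat frequency = 19/4 = 4.75 Hz.
|f − 897.7| = 4.75, so f = 897.7 ± 4.75.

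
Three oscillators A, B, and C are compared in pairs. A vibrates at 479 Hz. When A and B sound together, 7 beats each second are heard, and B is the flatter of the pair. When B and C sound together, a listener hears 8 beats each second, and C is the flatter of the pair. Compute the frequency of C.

464 Hz

B is below A, so f_B = 479 − 7 = 472 Hz.
C is below B, so f_C = 472 − 8 = 464 Hz.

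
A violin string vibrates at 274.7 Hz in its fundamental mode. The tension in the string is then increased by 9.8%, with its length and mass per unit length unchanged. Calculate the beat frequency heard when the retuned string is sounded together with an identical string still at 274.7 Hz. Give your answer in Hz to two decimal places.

For a string, f ∝ √T, so the new frequency is 274.7·√1.098 = 287.8458 Hz.
f_beat = |287.8458 − 274.7| = 13.15 Hz.

13.15 Hz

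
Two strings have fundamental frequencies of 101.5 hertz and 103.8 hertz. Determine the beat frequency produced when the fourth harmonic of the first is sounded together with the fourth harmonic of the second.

Fourth harmonic of the first: 4·101.5 = 406.0 Hz.
Fourth harmonic of the second: 4·103.8 = 415.2 Hz.
f_beat = |406.0 − 415.2| = 9.2 Hz.

9.2 Hz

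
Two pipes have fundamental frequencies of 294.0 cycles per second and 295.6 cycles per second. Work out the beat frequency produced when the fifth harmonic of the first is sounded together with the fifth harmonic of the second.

Fifth harmonic of the first: 5·294.0 = 1470.0 Hz.
Fifth harmonic of the second: 5·295.6 = 1478.0 Hz.
f_beat = |1470.0 − 1478.0| = 8.0 Hz.

8.0 Hz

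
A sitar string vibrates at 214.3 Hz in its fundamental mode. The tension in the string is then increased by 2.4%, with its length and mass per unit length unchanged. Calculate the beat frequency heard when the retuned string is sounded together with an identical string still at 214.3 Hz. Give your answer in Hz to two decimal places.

For a string, f ∝ √T, so the new frequency is 214.3·√1.024 = 216.8564 Hz.
f_beat = |216.8564 − 214.3| = 2.56 Hz.

2.56 Hz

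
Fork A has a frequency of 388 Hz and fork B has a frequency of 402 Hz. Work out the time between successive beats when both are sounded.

0.071 s

f_beat = |388 − 402| = 14 Hz.
Beat period T = 1 / f_beat = 1 / 14 s.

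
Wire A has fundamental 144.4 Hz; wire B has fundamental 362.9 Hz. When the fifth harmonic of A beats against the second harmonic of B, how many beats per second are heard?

3.8 Hz

Fifth harmonic of the first: 5·144.4 = 722.0 Hz.
Second harmonic of the second: 2·362.9 = 725.8 Hz.
f_beat = |722.0 − 725.8| = 3.8 Hz.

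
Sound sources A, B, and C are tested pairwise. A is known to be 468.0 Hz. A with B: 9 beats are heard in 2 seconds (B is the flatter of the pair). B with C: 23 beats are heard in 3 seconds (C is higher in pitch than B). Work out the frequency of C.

471.1667 Hz

A–B: Beat frequency = 9/2 = 4.5 Hz.
B is below A, so f_B = 468.0 − 4.5 = 463.5 Hz.
B–C: Beat frequency = 23/3 = 7.6667 Hz.
C is above B, so f_C = 463.5 + 7.6667 = 471.1667 Hz.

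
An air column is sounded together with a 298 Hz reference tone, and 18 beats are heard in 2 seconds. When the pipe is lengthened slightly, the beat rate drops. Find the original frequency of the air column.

Beat frequency = 18/2 = 9 Hz.
|f − 298| = 9, so the air column was at either 289 Hz or 307 Hz.
A longer pipe has a lower fundamental; the adjustment lowers the air column's frequency.
The beat rate fell, so the adjustment moved the air column toward 298 Hz — it must have started above the reference.

307 Hz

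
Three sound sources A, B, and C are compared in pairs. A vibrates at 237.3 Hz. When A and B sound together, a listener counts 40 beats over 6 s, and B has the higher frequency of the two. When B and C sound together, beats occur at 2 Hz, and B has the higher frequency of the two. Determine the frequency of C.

241.9667 Hz

A–B: Beat frequency = 40/6 = 6.6667 Hz.
B is above A, so f_B = 237.3 + 6.6667 = 243.9667 Hz.
C is below B, so f_C = 243.9667 − 2 = 241.9667 Hz.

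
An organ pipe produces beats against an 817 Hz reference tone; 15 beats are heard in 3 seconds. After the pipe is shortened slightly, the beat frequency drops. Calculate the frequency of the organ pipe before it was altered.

Beat frequency = 15/3 = 5 Hz.
|f − 817| = 5, so the organ pipe was at either 812 Hz or 822 Hz.
A shorter pipe has a higher fundamental; the adjustment raises the organ pipe's frequency.
The beat rate fell, so the adjustment moved the organ pipe toward 817 Hz — it must have started below the reference.

812 Hz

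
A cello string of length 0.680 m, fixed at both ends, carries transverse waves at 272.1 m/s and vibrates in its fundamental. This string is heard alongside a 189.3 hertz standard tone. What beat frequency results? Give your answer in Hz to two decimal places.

For a string fixed at both ends, f_n = n·v/(2L) = 1·272.1/(2·0.680) = 200.0735 Hz.
f_beat = |200.0735 − 189.3| = 10.77 Hz.

10.77 Hz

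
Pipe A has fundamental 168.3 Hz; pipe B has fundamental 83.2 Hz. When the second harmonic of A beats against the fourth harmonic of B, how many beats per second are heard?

3.8 Hz

Second harmonic of the first: 2·168.3 = 336.6 Hz.
Fourth harmonic of the second: 4·83.2 = 332.8 Hz.
f_beat = |336.6 − 332.8| = 3.8 Hz.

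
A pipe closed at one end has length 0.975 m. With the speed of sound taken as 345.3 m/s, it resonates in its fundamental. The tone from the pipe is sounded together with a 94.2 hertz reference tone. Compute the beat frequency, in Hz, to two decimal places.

Closed pipe (odd harmonics): f_n = n·v/(4L) = 1·345.3/(4·0.975) = 88.5385 Hz.
f_beat = |88.5385 − 94.2| = 5.66 Hz.

5.66 Hz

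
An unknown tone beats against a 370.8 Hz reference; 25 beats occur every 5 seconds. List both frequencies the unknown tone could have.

Beat frequency = 25/5 = 5 Hz.
|f − 370.8| = 5, so f = 370.8 ± 5.

365.8 Hz or 375.8 Hz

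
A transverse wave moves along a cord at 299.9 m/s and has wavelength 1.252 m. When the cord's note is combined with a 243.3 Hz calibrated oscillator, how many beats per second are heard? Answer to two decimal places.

Source frequency f = v/λ = 299.9/1.252 = 239.5367 Hz.
f_beat = |239.5367 − 243.3| = 3.76 Hz.

3.76 Hz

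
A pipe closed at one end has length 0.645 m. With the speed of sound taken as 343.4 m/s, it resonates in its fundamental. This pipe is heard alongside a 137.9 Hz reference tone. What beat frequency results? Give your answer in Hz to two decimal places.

4.80 Hz

Closed pipe (odd harmonics): f_n = n·v/(4L) = 1·343.4/(4·0.645) = 133.1008 Hz.
f_beat = |133.1008 − 137.9| = 4.80 Hz.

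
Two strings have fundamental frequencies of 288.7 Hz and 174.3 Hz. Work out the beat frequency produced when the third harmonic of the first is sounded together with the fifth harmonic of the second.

Third harmonic of the first: 3·288.7 = 866.1 Hz.
Fifth harmonic of the second: 5·174.3 = 871.5 Hz.
f_beat = |866.1 − 871.5| = 5.4 Hz.

5.4 Hz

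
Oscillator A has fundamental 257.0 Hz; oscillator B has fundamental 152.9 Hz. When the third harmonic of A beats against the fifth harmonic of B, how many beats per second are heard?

6.5 Hz

Third harmonic of the first: 3·257.0 = 771.0 Hz.
Fifth harmonic of the second: 5·152.9 = 764.5 Hz.
f_beat = |771.0 − 764.5| = 6.5 Hz.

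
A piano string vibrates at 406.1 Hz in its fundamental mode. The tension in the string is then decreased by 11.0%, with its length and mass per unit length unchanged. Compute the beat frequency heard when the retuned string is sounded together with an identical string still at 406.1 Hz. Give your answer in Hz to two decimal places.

22.99 Hz

For a string, f ∝ √T, so the new frequency is 406.1·√0.890 = 383.1140 Hz.
f_beat = |383.1140 − 406.1| = 22.99 Hz.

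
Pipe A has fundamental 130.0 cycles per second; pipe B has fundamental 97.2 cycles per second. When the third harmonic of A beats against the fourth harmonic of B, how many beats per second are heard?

1.2 Hz

Third harmonic of the first: 3·130.0 = 390.0 Hz.
Fourth harmonic of the second: 4·97.2 = 388.8 Hz.
f_beat = |390.0 − 388.8| = 1.2 Hz.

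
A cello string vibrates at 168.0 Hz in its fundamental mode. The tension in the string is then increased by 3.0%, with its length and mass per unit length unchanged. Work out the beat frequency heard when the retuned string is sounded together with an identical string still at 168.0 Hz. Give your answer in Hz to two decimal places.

2.50 Hz

For a string, f ∝ √T, so the new frequency is 168.0·√1.030 = 170.5014 Hz.
f_beat = |170.5014 − 168.0| = 2.50 Hz.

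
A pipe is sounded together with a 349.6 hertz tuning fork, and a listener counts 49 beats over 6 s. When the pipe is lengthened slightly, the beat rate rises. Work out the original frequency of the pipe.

Beat frequency = 49/6 = 8.1667 Hz.
|f − 349.6| = 8.1667, so the pipe was at either 341.4333 Hz or 357.7667 Hz.
A longer pipe has a lower fundamental; the adjustment lowers the pipe's frequency.
The beat rate rose, so the adjustment moved the pipe further from 349.6 Hz — it was already below the reference.

341.4333 Hz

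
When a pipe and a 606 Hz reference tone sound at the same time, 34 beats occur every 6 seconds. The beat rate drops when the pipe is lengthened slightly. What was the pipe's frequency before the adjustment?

611.6667 Hz

Beat frequency = 34/6 = 5.6667 Hz.
|f − 606| = 5.6667, so the pipe was at either 600.3333 Hz or 611.6667 Hz.
A longer pipe has a lower fundamental; the adjustment lowers the pipe's frequency.
The beat rate fell, so the adjustment moved the pipe toward 606 Hz — it must have started above the reference.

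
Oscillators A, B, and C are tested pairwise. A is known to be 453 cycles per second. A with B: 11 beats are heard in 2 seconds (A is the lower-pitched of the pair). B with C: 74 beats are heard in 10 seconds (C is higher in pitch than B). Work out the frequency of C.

465.9 Hz

A–B: Beat frequency = 11/2 = 5.5 Hz.
B is above A, so f_B = 453 + 5.5 = 458.5 Hz.
B–C: Beat frequency = 74/10 = 7.4 Hz.
C is above B, so f_C = 458.5 + 7.4 = 465.9 Hz.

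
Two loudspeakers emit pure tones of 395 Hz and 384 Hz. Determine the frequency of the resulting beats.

11 Hz

Beats arise from superposition of two nearby frequencies; the beat rate is |f₁ − f₂|.
|395 − 384| = 11 Hz.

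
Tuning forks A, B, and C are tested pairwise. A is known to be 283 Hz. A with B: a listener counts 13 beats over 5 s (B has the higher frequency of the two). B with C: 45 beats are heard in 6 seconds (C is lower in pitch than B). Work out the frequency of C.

278.1 Hz

A–B: Beat frequency = 13/5 = 2.6 Hz.
B is above A, so f_B = 283 + 2.6 = 285.6 Hz.
B–C: Beat frequency = 45/6 = 7.5 Hz.
C is below B, so f_C = 285.6 − 7.5 = 278.1 Hz.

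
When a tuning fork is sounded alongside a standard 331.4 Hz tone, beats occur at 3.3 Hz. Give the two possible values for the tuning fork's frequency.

|f − 331.4| = 3.3, so f = 331.4 ± 3.3.

328.1 Hz or 334.7 Hz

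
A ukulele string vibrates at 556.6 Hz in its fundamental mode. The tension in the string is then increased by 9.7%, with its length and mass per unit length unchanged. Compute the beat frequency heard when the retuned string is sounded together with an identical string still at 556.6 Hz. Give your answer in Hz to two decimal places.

26.37 Hz

For a string, f ∝ √T, so the new frequency is 556.6·√1.097 = 582.9704 Hz.
f_beat = |582.9704 − 556.6| = 26.37 Hz.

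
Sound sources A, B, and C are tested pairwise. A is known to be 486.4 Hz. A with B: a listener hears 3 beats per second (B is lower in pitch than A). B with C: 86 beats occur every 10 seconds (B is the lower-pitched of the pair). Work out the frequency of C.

B is below A, so f_B = 486.4 − 3 = 483.4 Hz.
B–C: Beat frequency = 86/10 = 8.6 Hz.
C is above B, so f_C = 483.4 + 8.6 = 492 Hz.

492 Hz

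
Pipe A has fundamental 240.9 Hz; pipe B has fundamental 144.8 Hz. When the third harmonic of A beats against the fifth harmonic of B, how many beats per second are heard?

1.3 Hz

Third harmonic of the first: 3·240.9 = 722.7 Hz.
Fifth harmonic of the second: 5·144.8 = 724.0 Hz.
f_beat = |722.7 − 724.0| = 1.3 Hz.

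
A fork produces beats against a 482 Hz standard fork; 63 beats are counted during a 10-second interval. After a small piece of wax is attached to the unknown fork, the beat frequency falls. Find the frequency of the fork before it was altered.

488.3 Hz

Beat frequency = 63/10 = 6.3 Hz.
|f − 482| = 6.3, so the fork was at either 475.7 Hz or 488.3 Hz.
Loading a fork with wax lowers its frequency; the adjustment lowers the fork's frequency.
The beat rate fell, so the adjustment moved the fork toward 482 Hz — it must have started above the reference.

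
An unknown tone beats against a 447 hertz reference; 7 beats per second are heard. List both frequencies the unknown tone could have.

440 Hz or 454 Hz

|f − 447| = 7, so f = 447 ± 7.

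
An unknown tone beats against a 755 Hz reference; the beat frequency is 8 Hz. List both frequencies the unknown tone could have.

747 Hz or 763 Hz

|f − 755| = 8, so f = 755 ± 8.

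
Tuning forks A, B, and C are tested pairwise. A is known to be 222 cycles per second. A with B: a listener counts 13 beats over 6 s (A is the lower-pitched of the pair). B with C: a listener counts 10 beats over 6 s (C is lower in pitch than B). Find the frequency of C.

222.5 Hz

A–B: Beat frequency = 13/6 = 2.1667 Hz.
B is above A, so f_B = 222 + 2.1667 = 224.1667 Hz.
B–C: Beat frequency = 10/6 = 1.6667 Hz.
C is below B, so f_C = 224.1667 − 1.6667 = 222.5 Hz.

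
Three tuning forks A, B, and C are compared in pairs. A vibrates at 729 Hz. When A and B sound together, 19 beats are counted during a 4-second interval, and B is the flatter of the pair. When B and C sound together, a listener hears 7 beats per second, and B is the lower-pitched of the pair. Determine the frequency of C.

731.25 Hz

A–B: Beat frequency = 19/4 = 4.75 Hz.
B is below A, so f_B = 729 − 4.75 = 724.25 Hz.
C is above B, so f_C = 724.25 + 7 = 731.25 Hz.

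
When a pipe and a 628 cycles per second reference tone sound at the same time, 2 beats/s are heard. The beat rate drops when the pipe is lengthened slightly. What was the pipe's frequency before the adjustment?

|f − 628| = 2, so the pipe was at either 626 Hz or 630 Hz.
A longer pipe has a lower fundamental; the adjustment lowers the pipe's frequency.
The beat rate fell, so the adjustment moved the pipe toward 628 Hz — it must have started above the reference.

630 Hz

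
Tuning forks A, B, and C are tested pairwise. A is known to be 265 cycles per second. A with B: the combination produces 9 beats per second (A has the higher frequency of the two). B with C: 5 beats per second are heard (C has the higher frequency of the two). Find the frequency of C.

B is below A, so f_B = 265 − 9 = 256 Hz.
C is above B, so f_C = 256 + 5 = 261 Hz.

261 Hz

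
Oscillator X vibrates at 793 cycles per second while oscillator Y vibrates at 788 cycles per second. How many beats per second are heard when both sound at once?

5 Hz

f_beat = |f₁ − f₂|.
|793 − 788| = 5 Hz.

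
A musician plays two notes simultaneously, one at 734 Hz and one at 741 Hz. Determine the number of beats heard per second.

7 Hz

f_beat = |f₁ − f₂|.
|734 − 741| = 7 Hz.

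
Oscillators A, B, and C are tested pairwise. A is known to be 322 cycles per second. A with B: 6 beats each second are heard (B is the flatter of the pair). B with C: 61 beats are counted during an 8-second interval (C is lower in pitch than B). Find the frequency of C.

308.375 Hz

B is below A, so f_B = 322 − 6 = 316 Hz.
B–C: Beat frequency = 61/8 = 7.625 Hz.
C is below B, so f_C = 316 − 7.625 = 308.375 Hz.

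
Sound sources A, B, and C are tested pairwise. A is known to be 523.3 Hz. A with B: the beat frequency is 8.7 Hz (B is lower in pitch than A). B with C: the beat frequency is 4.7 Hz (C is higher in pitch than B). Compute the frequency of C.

519.3 Hz

B is below A, so f_B = 523.3 − 8.7 = 514.6 Hz.
C is above B, so f_C = 514.6 + 4.7 = 519.3 Hz.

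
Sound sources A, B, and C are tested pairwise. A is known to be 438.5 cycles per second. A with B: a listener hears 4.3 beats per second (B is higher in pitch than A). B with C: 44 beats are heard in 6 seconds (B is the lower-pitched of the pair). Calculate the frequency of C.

450.1333 Hz

B is above A, so f_B = 438.5 + 4.3 = 442.8 Hz.
B–C: Beat frequency = 44/6 = 7.3333 Hz.
C is above B, so f_C = 442.8 + 7.3333 = 450.1333 Hz.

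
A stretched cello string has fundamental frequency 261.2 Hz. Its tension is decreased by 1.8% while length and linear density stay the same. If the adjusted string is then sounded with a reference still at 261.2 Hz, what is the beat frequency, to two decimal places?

For a string, f ∝ √T, so the new frequency is 261.2·√0.982 = 258.8385 Hz.
f_beat = |258.8385 − 261.2| = 2.36 Hz.

2.36 Hz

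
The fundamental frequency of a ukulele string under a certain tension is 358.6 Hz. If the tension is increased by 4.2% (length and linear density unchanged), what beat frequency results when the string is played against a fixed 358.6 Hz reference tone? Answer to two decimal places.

For a string, f ∝ √T, so the new frequency is 358.6·√1.042 = 366.0531 Hz.
f_beat = |366.0531 − 358.6| = 7.45 Hz.

7.45 Hz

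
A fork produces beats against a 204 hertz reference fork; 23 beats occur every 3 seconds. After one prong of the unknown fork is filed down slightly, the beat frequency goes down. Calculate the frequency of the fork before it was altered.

Beat frequency = 23/3 = 7.6667 Hz.
|f − 204| = 7.6667, so the fork was at either 196.3333 Hz or 211.6667 Hz.
Filing a prong removes mass and raises the fork's frequency; the adjustment raises the fork's frequency.
The beat rate fell, so the adjustment moved the fork toward 204 Hz — it must have started below the reference.

196.3333 Hz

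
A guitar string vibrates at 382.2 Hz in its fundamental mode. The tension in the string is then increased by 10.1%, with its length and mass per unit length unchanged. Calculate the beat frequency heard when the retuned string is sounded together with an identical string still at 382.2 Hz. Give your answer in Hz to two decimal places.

For a string, f ∝ √T, so the new frequency is 382.2·√1.101 = 401.0369 Hz.
f_beat = |401.0369 − 382.2| = 18.84 Hz.

18.84 Hz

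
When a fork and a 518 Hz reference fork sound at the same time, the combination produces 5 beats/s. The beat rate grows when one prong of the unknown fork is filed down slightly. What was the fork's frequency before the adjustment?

523 Hz

|f − 518| = 5, so the fork was at either 513 Hz or 523 Hz.
Filing a prong removes mass and raises the fork's frequency; the adjustment raises the fork's frequency.
The beat rate rose, so the adjustment moved the fork further from 518 Hz — it was already above the reference.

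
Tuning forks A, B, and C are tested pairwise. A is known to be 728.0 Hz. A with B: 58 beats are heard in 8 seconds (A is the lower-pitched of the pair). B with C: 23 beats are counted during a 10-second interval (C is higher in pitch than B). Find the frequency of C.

A–B: Beat frequency = 58/8 = 7.25 Hz.
B is above A, so f_B = 728.0 + 7.25 = 735.25 Hz.
B–C: Beat frequency = 23/10 = 2.3 Hz.
C is above B, so f_C = 735.25 + 2.3 = 737.55 Hz.

737.55 Hz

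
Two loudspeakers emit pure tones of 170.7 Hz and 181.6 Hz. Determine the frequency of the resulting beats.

The beat frequency equals the magnitude of the frequency difference.
|170.7 − 181.6| = 10.9 Hz.

10.9 Hz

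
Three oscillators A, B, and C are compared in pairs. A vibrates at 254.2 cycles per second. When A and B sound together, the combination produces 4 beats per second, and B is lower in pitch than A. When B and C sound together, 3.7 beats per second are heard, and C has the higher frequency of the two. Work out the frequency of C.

253.9 Hz

B is below A, so f_B = 254.2 − 4 = 250.2 Hz.
C is above B, so f_C = 250.2 + 3.7 = 253.9 Hz.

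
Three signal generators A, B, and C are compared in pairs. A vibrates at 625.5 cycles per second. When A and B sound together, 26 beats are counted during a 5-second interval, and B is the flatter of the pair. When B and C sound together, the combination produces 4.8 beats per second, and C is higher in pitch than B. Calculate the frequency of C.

A–B: Beat frequency = 26/5 = 5.2 Hz.
B is below A, so f_B = 625.5 − 5.2 = 620.3 Hz.
C is above B, so f_C = 620.3 + 4.8 = 625.1 Hz.

625.1 Hz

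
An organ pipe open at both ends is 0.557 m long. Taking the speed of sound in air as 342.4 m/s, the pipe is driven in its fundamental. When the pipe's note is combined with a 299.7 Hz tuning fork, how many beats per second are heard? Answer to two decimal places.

7.66 Hz

Open pipe: f_n = n·v/(2L) = 1·342.4/(2·0.557) = 307.3609 Hz.
f_beat = |307.3609 − 299.7| = 7.66 Hz.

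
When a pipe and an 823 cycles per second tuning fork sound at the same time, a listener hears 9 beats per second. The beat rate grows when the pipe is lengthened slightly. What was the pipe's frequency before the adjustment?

814 Hz

|f − 823| = 9, so the pipe was at either 814 Hz or 832 Hz.
A longer pipe has a lower fundamental; the adjustment lowers the pipe's frequency.
The beat rate rose, so the adjustment moved the pipe further from 823 Hz — it was already below the reference.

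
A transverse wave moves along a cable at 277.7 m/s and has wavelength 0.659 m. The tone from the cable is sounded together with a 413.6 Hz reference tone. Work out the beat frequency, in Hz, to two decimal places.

Source frequency f = v/λ = 277.7/0.659 = 421.3961 Hz.
f_beat = |421.3961 − 413.6| = 7.80 Hz.

7.80 Hz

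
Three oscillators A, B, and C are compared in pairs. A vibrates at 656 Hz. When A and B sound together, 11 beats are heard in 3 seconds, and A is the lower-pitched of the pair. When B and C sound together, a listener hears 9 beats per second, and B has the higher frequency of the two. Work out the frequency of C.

A–B: Beat frequency = 11/3 = 3.6667 Hz.
B is above A, so f_B = 656 + 3.6667 = 659.6667 Hz.
C is below B, so f_C = 659.6667 − 9 = 650.6667 Hz.

650.6667 Hz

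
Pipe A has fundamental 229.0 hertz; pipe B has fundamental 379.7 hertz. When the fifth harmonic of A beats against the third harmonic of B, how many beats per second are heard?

Fifth harmonic of the first: 5·229.0 = 1145.0 Hz.
Third harmonic of the second: 3·379.7 = 1139.1 Hz.
f_beat = |1145.0 − 1139.1| = 5.9 Hz.

5.9 Hz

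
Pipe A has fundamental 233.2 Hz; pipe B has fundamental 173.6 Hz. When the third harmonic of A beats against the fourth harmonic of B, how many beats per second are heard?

Third harmonic of the first: 3·233.2 = 699.6 Hz.
Fourth harmonic of the second: 4·173.6 = 694.4 Hz.
f_beat = |699.6 − 694.4| = 5.2 Hz.

5.2 Hz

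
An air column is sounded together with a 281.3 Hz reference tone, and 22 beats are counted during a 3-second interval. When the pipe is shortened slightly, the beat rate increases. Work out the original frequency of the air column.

Beat frequency = 22/3 = 7.3333 Hz.
|f − 281.3| = 7.3333, so the air column was at either 273.9667 Hz or 288.6333 Hz.
A shorter pipe has a higher fundamental; the adjustment raises the air column's frequency.
The beat rate rose, so the adjustment moved the air column further from 281.3 Hz — it was already above the reference.

288.6333 Hz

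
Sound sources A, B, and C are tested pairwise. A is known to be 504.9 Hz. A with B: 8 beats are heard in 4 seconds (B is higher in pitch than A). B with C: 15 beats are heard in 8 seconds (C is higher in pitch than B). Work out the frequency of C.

508.775 Hz

A–B: Beat frequency = 8/4 = 2 Hz.
B is above A, so f_B = 504.9 + 2 = 506.9 Hz.
B–C: Beat frequency = 15/8 = 1.875 Hz.
C is above B, so f_C = 506.9 + 1.875 = 508.775 Hz.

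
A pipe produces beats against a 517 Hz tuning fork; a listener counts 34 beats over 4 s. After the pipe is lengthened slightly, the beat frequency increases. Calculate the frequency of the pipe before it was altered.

508.5 Hz

Beat frequency = 34/4 = 8.5 Hz.
|f − 517| = 8.5, so the pipe was at either 508.5 Hz or 525.5 Hz.
A longer pipe has a lower fundamental; the adjustment lowers the pipe's frequency.
The beat rate rose, so the adjustment moved the pipe further from 517 Hz — it was already below the reference.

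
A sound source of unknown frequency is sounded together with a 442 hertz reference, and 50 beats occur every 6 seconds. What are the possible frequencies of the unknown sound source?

433.6667 Hz or 450.3333 Hz

Beat frequency = 50/6 = 8.3333 Hz.
|f − 442| = 8.3333, so f = 442 ± 8.3333.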